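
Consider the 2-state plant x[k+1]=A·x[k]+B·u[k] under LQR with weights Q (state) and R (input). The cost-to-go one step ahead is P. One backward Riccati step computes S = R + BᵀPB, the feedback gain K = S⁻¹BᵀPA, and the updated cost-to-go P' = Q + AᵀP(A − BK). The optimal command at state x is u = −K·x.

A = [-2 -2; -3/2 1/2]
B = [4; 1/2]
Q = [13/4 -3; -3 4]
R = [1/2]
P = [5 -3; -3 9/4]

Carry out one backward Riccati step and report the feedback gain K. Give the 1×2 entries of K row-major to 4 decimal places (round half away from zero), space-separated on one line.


BᵀP = [18.5000 -10.8750]
S = R + BᵀPB = [1/2] + [68.5625] = [69.0625]
BᵀPA = [-20.6875 -42.4375]
K = S⁻¹·BᵀPA = [-0.2995 -0.6145]
A−BK = [-0.8018 0.4579; -1.3502 0.8072]
AᵀP(A−BK) = [0.8656 -0.3995; -0.3995 0.4855]
P' = Q + AᵀP(A−BK) = [4.1156 -3.3995; -3.3995 4.4855]
tr(P') = 8.6011

-0.2995 -0.6145


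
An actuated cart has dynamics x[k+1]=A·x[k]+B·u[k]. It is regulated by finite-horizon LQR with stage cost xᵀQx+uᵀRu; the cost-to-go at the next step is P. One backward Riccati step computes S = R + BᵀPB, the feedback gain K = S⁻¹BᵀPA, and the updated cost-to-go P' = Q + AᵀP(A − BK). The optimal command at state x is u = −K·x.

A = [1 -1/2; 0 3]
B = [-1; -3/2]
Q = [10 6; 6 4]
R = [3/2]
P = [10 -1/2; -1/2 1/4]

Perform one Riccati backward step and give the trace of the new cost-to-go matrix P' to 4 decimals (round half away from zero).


BᵀP = [-9.2500 0.1250]
S = R + BᵀPB = [3/2] + [9.0625] = [10.5625]
BᵀPA = [-9.2500 5.0000]
K = S⁻¹·BᵀPA = [-0.8757 0.4734]
A−BK = [0.1243 -0.0266; -1.3136 3.7101]
AᵀP(A−BK) = [1.8994 -2.1213; -2.1213 3.8831]
P' = Q + AᵀP(A−BK) = [11.8994 3.8787; 3.8787 7.8831]
tr(P') = 19.7825

19.7825


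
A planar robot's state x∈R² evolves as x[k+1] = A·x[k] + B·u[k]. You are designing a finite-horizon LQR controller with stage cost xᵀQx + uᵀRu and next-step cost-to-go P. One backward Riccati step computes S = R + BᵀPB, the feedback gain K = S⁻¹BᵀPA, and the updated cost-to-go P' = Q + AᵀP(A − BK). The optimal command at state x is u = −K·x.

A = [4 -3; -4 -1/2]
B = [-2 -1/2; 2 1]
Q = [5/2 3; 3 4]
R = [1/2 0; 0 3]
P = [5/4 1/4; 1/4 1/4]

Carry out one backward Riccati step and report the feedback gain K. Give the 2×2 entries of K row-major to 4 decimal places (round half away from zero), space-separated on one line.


BᵀP = [-2.0000 0.0000; -0.3750 0.1250]
S = R + BᵀPB = [1/2 0; 0 3] + [4.0000 1.0000; 1.0000 0.3125] = [4.5000 1.0000; 1.0000 3.3125]
BᵀPA = [-8.0000 6.0000; -2.0000 1.0625]
K = S⁻¹·BᵀPA = [-1.7618 1.3528; -0.0719 -0.0876]
A−BK = [0.4404 -0.3382; -0.4045 -3.1180]
AᵀP(A−BK) = [1.7618 -1.3528; -1.3528 4.0388]
P' = Q + AᵀP(A−BK) = [4.2618 1.6472; 1.6472 8.0388]
tr(P') = 12.3006

-1.7618 1.3528 -0.0719 -0.0876


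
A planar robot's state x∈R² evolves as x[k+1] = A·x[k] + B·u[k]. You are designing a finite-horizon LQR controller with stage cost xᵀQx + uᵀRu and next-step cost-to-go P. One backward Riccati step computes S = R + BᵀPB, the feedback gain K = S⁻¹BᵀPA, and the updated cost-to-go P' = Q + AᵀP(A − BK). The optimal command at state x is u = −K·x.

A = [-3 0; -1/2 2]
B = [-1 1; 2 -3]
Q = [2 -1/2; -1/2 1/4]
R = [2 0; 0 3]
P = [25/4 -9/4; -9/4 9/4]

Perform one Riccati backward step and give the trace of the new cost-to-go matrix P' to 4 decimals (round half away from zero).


21.9199

BᵀP = [-10.7500 6.7500; 13.0000 -9.0000]
S = R + BᵀPB = [2 0; 0 3] + [24.2500 -31.0000; -31.0000 40.0000] = [26.2500 -31.0000; -31.0000 43.0000]
BᵀPA = [28.8750 13.5000; -34.5000 -18.0000]
K = S⁻¹·BᵀPA = [1.0261 0.1341; -0.0626 -0.3219]
A−BK = [-1.9113 0.4560; -2.7399 0.7660]
AᵀP(A−BK) = [18.2750 -3.7288; -3.7288 1.3949]
P' = Q + AᵀP(A−BK) = [20.2750 -4.2288; -4.2288 1.6449]
tr(P') = 21.9199


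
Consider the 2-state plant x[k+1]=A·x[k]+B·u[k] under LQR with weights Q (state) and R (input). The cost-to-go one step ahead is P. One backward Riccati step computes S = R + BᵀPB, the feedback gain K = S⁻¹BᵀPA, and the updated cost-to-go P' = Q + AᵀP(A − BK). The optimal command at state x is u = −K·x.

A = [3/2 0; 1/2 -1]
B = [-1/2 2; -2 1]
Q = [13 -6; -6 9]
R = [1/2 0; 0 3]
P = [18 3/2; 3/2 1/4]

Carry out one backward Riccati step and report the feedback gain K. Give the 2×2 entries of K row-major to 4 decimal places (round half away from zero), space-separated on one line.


BᵀP = [-12.0000 -1.2500; 37.5000 3.2500]
S = R + BᵀPB = [1/2 0; 0 3] + [8.5000 -25.2500; -25.2500 78.2500] = [9.0000 -25.2500; -25.2500 81.2500]
BᵀPA = [-18.6250 1.2500; 57.8750 -3.2500]
K = S⁻¹·BᵀPA = [-0.5544 0.2081; 0.5400 0.0247]
A−BK = [0.1428 0.0547; -1.1488 -0.6084]
AᵀP(A−BK) = [1.2333 0.0730; 0.0730 0.0700]
P' = Q + AᵀP(A−BK) = [14.2333 -5.9270; -5.9270 9.0700]
tr(P') = 23.3034

-0.5544 0.2081 0.5400 0.0247


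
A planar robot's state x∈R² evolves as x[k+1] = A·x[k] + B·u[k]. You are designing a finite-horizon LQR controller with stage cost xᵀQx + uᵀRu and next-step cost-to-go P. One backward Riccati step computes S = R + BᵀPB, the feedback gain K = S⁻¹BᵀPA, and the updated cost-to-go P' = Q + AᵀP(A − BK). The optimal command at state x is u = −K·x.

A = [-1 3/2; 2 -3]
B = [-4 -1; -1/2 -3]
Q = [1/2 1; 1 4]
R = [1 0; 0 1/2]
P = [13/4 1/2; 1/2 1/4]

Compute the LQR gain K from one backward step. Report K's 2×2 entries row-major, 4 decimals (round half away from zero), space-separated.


BᵀP = [-13.2500 -2.1250; -4.7500 -1.2500]
S = R + BᵀPB = [1 0; 0 1/2] + [54.0625 19.6250; 19.6250 8.5000] = [55.0625 19.6250; 19.6250 9.0000]
BᵀPA = [9.0000 -13.5000; 2.2500 -3.3750]
K = S⁻¹·BᵀPA = [0.3337 -0.5005; -0.4776 0.7164]
A−BK = [-0.1429 0.2144; 0.7341 -1.1012]
AᵀP(A−BK) = [0.3216 -0.4823; -0.4823 0.7235]
P' = Q + AᵀP(A−BK) = [0.8216 0.5177; 0.5177 4.7235]
tr(P') = 5.5451

0.3337 -0.5005 -0.4776 0.7164


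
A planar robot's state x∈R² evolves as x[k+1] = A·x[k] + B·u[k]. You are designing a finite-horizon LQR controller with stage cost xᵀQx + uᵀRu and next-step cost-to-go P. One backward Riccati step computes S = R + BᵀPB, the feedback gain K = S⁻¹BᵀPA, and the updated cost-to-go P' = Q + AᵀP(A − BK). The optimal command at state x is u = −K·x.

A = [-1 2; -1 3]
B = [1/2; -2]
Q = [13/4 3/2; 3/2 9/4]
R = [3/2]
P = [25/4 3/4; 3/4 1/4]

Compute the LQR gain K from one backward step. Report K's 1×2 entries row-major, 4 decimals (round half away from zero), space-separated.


BᵀP = [1.6250 -0.1250]
S = R + BᵀPB = [3/2] + [1.0625] = [2.5625]
BᵀPA = [-1.5000 2.8750]
K = S⁻¹·BᵀPA = [-0.5854 1.1220]
A−BK = [-0.7073 1.4390; -2.1707 5.2439]
AᵀP(A−BK) = [7.1220 -15.3171; -15.3171 33.0244]
P' = Q + AᵀP(A−BK) = [10.3720 -13.8171; -13.8171 35.2744]
tr(P') = 45.6463

-0.5854 1.1220


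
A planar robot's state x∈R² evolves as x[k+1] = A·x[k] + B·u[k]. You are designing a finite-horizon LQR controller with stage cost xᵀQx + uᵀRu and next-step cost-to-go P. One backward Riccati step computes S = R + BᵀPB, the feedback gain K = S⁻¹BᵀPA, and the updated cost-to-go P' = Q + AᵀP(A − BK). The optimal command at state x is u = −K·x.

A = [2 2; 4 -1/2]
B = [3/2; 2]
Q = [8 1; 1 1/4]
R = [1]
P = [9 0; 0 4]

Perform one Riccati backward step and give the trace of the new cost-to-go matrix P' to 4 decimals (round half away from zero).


37.5990

BᵀP = [13.5000 8.0000]
S = R + BᵀPB = [1] + [36.2500] = [37.2500]
BᵀPA = [59.0000 23.0000]
K = S⁻¹·BᵀPA = [1.5839 0.6174]
A−BK = [-0.3758 1.0738; 0.8322 -1.7349]
AᵀP(A−BK) = [6.5503 -8.4295; -8.4295 22.7987]
P' = Q + AᵀP(A−BK) = [14.5503 -7.4295; -7.4295 23.0487]
tr(P') = 37.5990


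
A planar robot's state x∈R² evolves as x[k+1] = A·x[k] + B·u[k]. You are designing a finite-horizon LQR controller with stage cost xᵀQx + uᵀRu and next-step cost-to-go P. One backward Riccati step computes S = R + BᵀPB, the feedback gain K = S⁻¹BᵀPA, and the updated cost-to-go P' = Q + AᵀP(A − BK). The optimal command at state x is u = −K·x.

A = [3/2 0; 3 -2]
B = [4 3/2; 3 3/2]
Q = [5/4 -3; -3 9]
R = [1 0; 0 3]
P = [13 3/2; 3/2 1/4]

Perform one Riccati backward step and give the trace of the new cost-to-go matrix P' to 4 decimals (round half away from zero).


BᵀP = [56.5000 6.7500; 21.7500 2.6250]
S = R + BᵀPB = [1 0; 0 3] + [246.2500 94.8750; 94.8750 36.5625] = [247.2500 94.8750; 94.8750 39.5625]
BᵀPA = [105.0000 -13.5000; 40.5000 -5.2500]
K = S⁻¹·BᵀPA = [0.3992 -0.0461; 0.0663 -0.0221]
A−BK = [-0.1964 0.2176; 1.7029 -1.8285]
AᵀP(A−BK) = [0.3956 -0.2623; -0.2623 0.2613]
P' = Q + AᵀP(A−BK) = [1.6456 -3.2623; -3.2623 9.2613]
tr(P') = 10.9070

10.9070


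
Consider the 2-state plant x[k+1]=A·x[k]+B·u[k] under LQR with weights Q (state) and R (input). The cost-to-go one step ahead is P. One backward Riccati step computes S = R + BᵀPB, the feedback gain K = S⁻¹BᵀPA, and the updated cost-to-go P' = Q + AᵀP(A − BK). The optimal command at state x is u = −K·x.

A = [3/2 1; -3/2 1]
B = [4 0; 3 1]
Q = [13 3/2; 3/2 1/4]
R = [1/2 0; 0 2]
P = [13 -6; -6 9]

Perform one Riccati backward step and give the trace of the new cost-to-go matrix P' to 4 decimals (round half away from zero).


24.7113

BᵀP = [34.0000 3.0000; -6.0000 9.0000]
S = R + BᵀPB = [1/2 0; 0 2] + [145.0000 3.0000; 3.0000 9.0000] = [145.5000 3.0000; 3.0000 11.0000]
BᵀPA = [46.5000 37.0000; -22.5000 3.0000]
K = S⁻¹·BᵀPA = [0.3638 0.2501; -2.1447 0.2045]
A−BK = [0.0448 -0.0003; -0.4467 0.0452]
AᵀP(A−BK) = [11.3278 -1.0269; -1.0269 0.1335]
P' = Q + AᵀP(A−BK) = [24.3278 0.4731; 0.4731 0.3835]
tr(P') = 24.7113


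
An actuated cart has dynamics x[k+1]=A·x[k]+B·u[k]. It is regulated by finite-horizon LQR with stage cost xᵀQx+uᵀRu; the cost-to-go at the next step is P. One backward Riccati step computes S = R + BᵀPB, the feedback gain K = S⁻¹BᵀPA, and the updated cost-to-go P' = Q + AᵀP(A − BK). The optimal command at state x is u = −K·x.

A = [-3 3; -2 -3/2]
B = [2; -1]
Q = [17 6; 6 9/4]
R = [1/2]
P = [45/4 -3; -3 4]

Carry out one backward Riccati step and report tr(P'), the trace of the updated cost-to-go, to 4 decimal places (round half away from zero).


BᵀP = [25.5000 -10.0000]
S = R + BᵀPB = [1/2] + [61.0000] = [61.5000]
BᵀPA = [-56.5000 91.5000]
K = S⁻¹·BᵀPA = [-0.9187 1.4878]
A−BK = [-1.1626 0.0244; -2.9187 -0.0122]
AᵀP(A−BK) = [29.3435 -0.6890; -0.6890 1.1159]
P' = Q + AᵀP(A−BK) = [46.3435 5.3110; 5.3110 3.3659]
tr(P') = 49.7093

49.7093


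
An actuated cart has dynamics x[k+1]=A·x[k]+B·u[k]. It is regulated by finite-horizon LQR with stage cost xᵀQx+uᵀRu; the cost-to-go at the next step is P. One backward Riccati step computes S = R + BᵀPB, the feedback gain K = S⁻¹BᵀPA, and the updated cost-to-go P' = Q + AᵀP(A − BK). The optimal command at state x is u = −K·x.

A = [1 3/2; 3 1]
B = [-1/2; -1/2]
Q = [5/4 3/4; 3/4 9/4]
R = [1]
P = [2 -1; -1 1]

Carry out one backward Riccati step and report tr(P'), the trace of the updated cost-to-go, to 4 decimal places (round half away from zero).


BᵀP = [-0.5000 0.0000]
S = R + BᵀPB = [1] + [0.2500] = [1.2500]
BᵀPA = [-0.5000 -0.7500]
K = S⁻¹·BᵀPA = [-0.4000 -0.6000]
A−BK = [0.8000 1.2000; 2.8000 0.7000]
AᵀP(A−BK) = [4.8000 0.2000; 0.2000 2.0500]
P' = Q + AᵀP(A−BK) = [6.0500 0.9500; 0.9500 4.3000]
tr(P') = 10.3500

10.3500


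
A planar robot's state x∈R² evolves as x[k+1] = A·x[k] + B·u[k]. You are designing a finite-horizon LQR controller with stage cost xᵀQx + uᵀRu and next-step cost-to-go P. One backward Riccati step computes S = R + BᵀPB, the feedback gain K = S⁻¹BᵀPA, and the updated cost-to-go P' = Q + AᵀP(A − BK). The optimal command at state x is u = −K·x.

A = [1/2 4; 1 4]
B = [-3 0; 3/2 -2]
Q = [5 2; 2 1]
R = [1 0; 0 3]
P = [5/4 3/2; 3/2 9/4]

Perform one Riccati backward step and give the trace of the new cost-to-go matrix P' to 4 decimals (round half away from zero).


28.8874

BᵀP = [-1.5000 -1.1250; -3.0000 -4.5000]
S = R + BᵀPB = [1 0; 0 3] + [2.8125 2.2500; 2.2500 9.0000] = [3.8125 2.2500; 2.2500 12.0000]
BᵀPA = [-1.8750 -10.5000; -6.0000 -30.0000]
K = S⁻¹·BᵀPA = [-0.2212 -1.4378; -0.4585 -2.2304]
A−BK = [-0.1636 -0.3134; 0.4147 1.6959]
AᵀP(A−BK) = [0.8966 4.4217; 4.4217 21.9908]
P' = Q + AᵀP(A−BK) = [5.8966 6.4217; 6.4217 22.9908]
tr(P') = 28.8874


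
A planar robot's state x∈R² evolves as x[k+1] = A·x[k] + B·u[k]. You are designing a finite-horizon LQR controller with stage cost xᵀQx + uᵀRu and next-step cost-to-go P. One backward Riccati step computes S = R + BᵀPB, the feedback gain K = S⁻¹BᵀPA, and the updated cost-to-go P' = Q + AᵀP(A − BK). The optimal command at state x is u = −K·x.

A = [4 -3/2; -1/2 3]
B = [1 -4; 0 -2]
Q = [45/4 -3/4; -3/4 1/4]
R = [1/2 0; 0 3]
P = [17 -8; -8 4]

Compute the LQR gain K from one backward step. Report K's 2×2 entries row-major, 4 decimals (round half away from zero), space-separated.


BᵀP = [17.0000 -8.0000; -52.0000 24.0000]
S = R + BᵀPB = [1/2 0; 0 3] + [17.0000 -52.0000; -52.0000 160.0000] = [17.5000 -52.0000; -52.0000 163.0000]
BᵀPA = [72.0000 -49.5000; -220.0000 150.0000]
K = S⁻¹·BᵀPA = [1.9933 -1.8081; -0.7138 0.3434]
A−BK = [-0.8485 1.6818; -1.9276 3.6869]
AᵀP(A−BK) = [4.4478 -4.2626; -4.2626 5.2348]
P' = Q + AᵀP(A−BK) = [15.6978 -5.0126; -5.0126 5.4848]
tr(P') = 21.1827

1.9933 -1.8081 -0.7138 0.3434


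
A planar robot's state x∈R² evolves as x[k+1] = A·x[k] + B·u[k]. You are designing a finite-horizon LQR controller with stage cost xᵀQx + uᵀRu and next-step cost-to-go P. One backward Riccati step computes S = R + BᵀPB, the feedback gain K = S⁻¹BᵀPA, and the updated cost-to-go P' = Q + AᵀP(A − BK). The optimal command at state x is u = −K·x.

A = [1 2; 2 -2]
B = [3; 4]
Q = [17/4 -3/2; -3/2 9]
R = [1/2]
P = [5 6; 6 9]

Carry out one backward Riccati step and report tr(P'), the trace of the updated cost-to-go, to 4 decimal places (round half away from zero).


18.7567

BᵀP = [39.0000 54.0000]
S = R + BᵀPB = [1/2] + [333.0000] = [333.5000]
BᵀPA = [147.0000 -30.0000]
K = S⁻¹·BᵀPA = [0.4408 -0.0900]
A−BK = [-0.3223 2.2699; 0.2369 -1.6402]
AᵀP(A−BK) = [0.2054 -0.7766; -0.7766 5.3013]
P' = Q + AᵀP(A−BK) = [4.4554 -2.2766; -2.2766 14.3013]
tr(P') = 18.7567


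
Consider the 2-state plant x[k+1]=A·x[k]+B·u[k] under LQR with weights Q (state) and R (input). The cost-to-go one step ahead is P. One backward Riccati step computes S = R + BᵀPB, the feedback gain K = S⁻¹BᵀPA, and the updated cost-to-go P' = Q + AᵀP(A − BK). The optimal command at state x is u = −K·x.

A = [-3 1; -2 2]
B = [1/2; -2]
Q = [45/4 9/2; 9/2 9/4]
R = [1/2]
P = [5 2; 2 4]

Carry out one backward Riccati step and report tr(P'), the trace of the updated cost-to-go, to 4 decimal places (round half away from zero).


85.1364

BᵀP = [-1.5000 -7.0000]
S = R + BᵀPB = [1/2] + [13.2500] = [13.7500]
BᵀPA = [18.5000 -15.5000]
K = S⁻¹·BᵀPA = [1.3455 -1.1273]
A−BK = [-3.6727 1.5636; 0.6909 -0.2545]
AᵀP(A−BK) = [60.1091 -26.1455; -26.1455 11.5273]
P' = Q + AᵀP(A−BK) = [71.3591 -21.6455; -21.6455 13.7773]
tr(P') = 85.1364


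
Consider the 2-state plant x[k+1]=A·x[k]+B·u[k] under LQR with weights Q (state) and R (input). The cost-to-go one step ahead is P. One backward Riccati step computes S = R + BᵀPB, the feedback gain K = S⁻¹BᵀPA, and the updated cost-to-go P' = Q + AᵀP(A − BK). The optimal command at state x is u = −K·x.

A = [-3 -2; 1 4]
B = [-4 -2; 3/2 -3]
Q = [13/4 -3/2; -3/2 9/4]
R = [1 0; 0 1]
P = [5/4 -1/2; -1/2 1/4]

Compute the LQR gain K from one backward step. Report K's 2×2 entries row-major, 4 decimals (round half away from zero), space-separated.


0.6983 0.7959 0.0867 -0.2143

BᵀP = [-5.7500 2.3750; -1.0000 0.2500]
S = R + BᵀPB = [1 0; 0 1] + [26.5625 4.3750; 4.3750 1.2500] = [27.5625 4.3750; 4.3750 2.2500]
BᵀPA = [19.6250 21.0000; 3.2500 3.0000]
K = S⁻¹·BᵀPA = [0.6983 0.7959; 0.0867 -0.2143]
A−BK = [-0.0335 0.7551; 0.2128 2.1633]
AᵀP(A−BK) = [0.5149 0.5765; 0.5765 0.9286]
P' = Q + AᵀP(A−BK) = [3.7649 -0.9235; -0.9235 3.1786]
tr(P') = 6.9435


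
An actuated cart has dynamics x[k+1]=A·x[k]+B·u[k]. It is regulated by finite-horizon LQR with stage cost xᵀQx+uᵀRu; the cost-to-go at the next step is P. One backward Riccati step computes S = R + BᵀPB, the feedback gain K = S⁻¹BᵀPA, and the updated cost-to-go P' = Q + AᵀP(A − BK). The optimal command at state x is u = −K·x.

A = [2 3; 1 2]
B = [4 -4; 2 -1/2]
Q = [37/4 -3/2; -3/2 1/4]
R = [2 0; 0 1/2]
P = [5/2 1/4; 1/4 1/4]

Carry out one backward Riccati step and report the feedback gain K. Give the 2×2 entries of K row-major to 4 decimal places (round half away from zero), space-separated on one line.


0.1698 0.3113 -0.3396 -0.4647

BᵀP = [10.5000 1.5000; -10.1250 -1.1250]
S = R + BᵀPB = [2 0; 0 1/2] + [45.0000 -42.7500; -42.7500 41.0625] = [47.0000 -42.7500; -42.7500 41.5625]
BᵀPA = [22.5000 34.5000; -21.3750 -32.6250]
K = S⁻¹·BᵀPA = [0.1698 0.3113; -0.3396 -0.4647]
A−BK = [-0.0377 -0.1043; 0.4906 1.1450]
AᵀP(A−BK) = [0.1698 0.3113; 0.3113 0.5971]
P' = Q + AᵀP(A−BK) = [9.4198 -1.1887; -1.1887 0.8471]
tr(P') = 10.2669


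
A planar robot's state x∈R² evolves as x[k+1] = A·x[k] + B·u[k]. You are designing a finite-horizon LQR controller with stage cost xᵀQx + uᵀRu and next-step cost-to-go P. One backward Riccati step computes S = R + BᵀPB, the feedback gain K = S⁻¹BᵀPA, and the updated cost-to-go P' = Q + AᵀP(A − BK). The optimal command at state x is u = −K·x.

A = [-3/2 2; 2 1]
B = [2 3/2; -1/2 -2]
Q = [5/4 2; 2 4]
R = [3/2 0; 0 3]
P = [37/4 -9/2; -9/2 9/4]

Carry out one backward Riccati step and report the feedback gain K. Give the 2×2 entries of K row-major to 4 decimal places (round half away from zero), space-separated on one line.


BᵀP = [20.7500 -10.1250; 22.8750 -11.2500]
S = R + BᵀPB = [3/2 0; 0 3] + [46.5625 51.3750; 51.3750 56.8125] = [48.0625 51.3750; 51.3750 59.8125]
BᵀPA = [-51.3750 31.3750; -56.8125 34.5000]
K = S⁻¹·BᵀPA = [-0.6549 0.4427; -0.3873 0.1966]
A−BK = [0.3908 0.8198; 0.8979 1.6145]
AᵀP(A−BK) = [1.1620 -0.5898; -0.5898 0.5793]
P' = Q + AᵀP(A−BK) = [2.4120 1.4102; 1.4102 4.5793]
tr(P') = 6.9913

-0.6549 0.4427 -0.3873 0.1966


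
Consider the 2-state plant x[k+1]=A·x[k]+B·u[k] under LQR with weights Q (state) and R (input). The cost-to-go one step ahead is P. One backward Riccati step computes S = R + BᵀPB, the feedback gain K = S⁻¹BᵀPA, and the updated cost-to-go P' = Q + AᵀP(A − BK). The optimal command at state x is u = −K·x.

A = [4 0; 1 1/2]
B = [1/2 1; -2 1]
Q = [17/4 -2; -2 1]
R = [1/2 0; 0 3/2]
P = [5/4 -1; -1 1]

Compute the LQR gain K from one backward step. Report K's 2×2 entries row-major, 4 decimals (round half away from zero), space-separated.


1.1654 -0.1837 0.4882 0.0131

BᵀP = [2.6250 -2.5000; 0.2500 0.0000]
S = R + BᵀPB = [1/2 0; 0 3/2] + [6.3125 0.1250; 0.1250 0.2500] = [6.8125 0.1250; 0.1250 1.7500]
BᵀPA = [8.0000 -1.2500; 1.0000 0.0000]
K = S⁻¹·BᵀPA = [1.1654 -0.1837; 0.4882 0.0131]
A−BK = [2.9291 0.0787; 2.8425 0.1194]
AᵀP(A−BK) = [3.1890 -0.0433; -0.0433 0.0203]
P' = Q + AᵀP(A−BK) = [7.4390 -2.0433; -2.0433 1.0203]
tr(P') = 8.4593


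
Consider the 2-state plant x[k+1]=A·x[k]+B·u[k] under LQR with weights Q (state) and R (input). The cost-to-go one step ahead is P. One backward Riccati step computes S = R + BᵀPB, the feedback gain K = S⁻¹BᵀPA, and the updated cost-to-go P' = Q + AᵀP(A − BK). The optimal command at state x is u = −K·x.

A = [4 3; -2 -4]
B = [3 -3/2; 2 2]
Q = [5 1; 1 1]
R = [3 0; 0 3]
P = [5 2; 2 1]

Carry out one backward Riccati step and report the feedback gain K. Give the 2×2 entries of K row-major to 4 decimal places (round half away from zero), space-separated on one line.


BᵀP = [19.0000 8.0000; -3.5000 -1.0000]
S = R + BᵀPB = [3 0; 0 3] + [73.0000 -12.5000; -12.5000 3.2500] = [76.0000 -12.5000; -12.5000 6.2500]
BᵀPA = [60.0000 25.0000; -12.0000 -6.5000]
K = S⁻¹·BᵀPA = [0.7059 0.2353; -0.5082 -0.5694]
A−BK = [1.1200 1.4400; -2.3953 -3.3318]
AᵀP(A−BK) = [3.5482 3.0494; 3.0494 3.4165]
P' = Q + AᵀP(A−BK) = [8.5482 4.0494; 4.0494 4.4165]
tr(P') = 12.9647

0.7059 0.2353 -0.5082 -0.5694


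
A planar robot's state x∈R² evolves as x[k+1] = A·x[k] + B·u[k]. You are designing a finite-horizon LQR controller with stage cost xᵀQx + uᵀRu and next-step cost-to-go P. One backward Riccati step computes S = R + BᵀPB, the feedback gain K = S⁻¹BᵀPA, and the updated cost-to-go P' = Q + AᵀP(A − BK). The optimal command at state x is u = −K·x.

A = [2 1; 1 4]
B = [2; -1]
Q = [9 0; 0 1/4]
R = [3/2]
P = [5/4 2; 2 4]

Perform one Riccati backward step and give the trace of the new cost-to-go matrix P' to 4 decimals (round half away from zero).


107.0000

BᵀP = [0.5000 0.0000]
S = R + BᵀPB = [3/2] + [1.0000] = [2.5000]
BᵀPA = [1.0000 0.5000]
K = S⁻¹·BᵀPA = [0.4000 0.2000]
A−BK = [1.2000 0.6000; 1.4000 4.2000]
AᵀP(A−BK) = [16.6000 36.3000; 36.3000 81.1500]
P' = Q + AᵀP(A−BK) = [25.6000 36.3000; 36.3000 81.4000]
tr(P') = 107.0000


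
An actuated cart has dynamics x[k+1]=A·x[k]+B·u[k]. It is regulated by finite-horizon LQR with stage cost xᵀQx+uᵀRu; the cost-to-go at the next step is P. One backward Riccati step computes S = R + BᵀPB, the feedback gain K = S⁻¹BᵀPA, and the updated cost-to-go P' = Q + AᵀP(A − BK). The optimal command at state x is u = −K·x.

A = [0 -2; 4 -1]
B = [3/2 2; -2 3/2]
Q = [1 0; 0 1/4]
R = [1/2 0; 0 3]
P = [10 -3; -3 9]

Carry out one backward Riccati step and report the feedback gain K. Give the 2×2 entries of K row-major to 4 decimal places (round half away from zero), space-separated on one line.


-1.2646 -0.1653 0.8935 -0.8207

BᵀP = [21.0000 -22.5000; 15.5000 7.5000]
S = R + BᵀPB = [1/2 0; 0 3] + [76.5000 8.2500; 8.2500 42.2500] = [77.0000 8.2500; 8.2500 45.2500]
BᵀPA = [-90.0000 -19.5000; 30.0000 -38.5000]
K = S⁻¹·BᵀPA = [-1.2646 -0.1653; 0.8935 -0.8207]
A−BK = [0.1098 -0.1106; 0.1306 -0.0996]
AᵀP(A−BK) = [3.3827 -2.2578; -2.2578 2.1798]
P' = Q + AᵀP(A−BK) = [4.3827 -2.2578; -2.2578 2.4298]
tr(P') = 6.8126


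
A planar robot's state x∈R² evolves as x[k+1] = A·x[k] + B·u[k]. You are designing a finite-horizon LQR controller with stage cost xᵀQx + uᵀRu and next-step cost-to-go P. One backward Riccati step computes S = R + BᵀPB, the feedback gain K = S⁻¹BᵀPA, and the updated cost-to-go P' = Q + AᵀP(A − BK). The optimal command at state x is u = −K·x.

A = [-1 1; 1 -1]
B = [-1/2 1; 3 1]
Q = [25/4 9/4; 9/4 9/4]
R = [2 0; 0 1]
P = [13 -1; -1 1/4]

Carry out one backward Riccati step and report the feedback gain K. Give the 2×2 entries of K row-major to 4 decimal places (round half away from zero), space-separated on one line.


0.4376 -0.4376 -0.7461 0.7461

BᵀP = [-9.5000 1.2500; 12.0000 -0.7500]
S = R + BᵀPB = [2 0; 0 1] + [8.5000 -8.2500; -8.2500 11.2500] = [10.5000 -8.2500; -8.2500 12.2500]
BᵀPA = [10.7500 -10.7500; -12.7500 12.7500]
K = S⁻¹·BᵀPA = [0.4376 -0.4376; -0.7461 0.7461]
A−BK = [-0.0351 0.0351; 0.4334 -0.4334]
AᵀP(A−BK) = [1.0330 -1.0330; -1.0330 1.0330]
P' = Q + AᵀP(A−BK) = [7.2830 1.2170; 1.2170 3.2830]
tr(P') = 10.5660


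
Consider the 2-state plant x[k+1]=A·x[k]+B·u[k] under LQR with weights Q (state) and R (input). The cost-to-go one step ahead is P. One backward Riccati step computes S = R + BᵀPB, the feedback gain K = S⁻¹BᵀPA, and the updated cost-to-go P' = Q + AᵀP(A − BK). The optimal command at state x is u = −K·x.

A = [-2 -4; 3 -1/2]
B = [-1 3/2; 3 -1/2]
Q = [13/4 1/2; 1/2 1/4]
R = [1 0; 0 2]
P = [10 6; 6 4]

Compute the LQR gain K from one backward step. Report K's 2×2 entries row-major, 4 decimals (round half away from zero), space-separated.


0.5970 -1.1343 -0.5075 -2.5025

BᵀP = [8.0000 6.0000; 12.0000 7.0000]
S = R + BᵀPB = [1 0; 0 2] + [10.0000 9.0000; 9.0000 14.5000] = [11.0000 9.0000; 9.0000 16.5000]
BᵀPA = [2.0000 -35.0000; -3.0000 -51.5000]
K = S⁻¹·BᵀPA = [0.5970 -1.1343; -0.5075 -2.5025]
A−BK = [-0.6418 -1.3806; 0.9552 1.6517]
AᵀP(A−BK) = [1.2836 2.7612; 2.7612 16.4204]
P' = Q + AᵀP(A−BK) = [4.5336 3.2612; 3.2612 16.6704]
tr(P') = 21.2040


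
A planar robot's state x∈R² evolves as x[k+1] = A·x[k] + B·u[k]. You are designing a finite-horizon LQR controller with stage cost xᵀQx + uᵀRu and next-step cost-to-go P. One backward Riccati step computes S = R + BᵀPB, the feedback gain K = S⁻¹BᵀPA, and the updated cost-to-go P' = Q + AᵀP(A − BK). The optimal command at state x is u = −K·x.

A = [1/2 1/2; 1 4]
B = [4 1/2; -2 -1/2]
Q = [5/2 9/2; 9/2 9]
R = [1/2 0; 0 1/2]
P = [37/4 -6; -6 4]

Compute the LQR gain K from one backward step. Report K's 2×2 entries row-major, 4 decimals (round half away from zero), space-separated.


-0.0223 -0.3683 -0.0416 -0.1867

BᵀP = [49.0000 -32.0000; 7.6250 -5.0000]
S = R + BᵀPB = [1/2 0; 0 1/2] + [260.0000 40.5000; 40.5000 6.3125] = [260.5000 40.5000; 40.5000 6.8125]
BᵀPA = [-7.5000 -103.5000; -1.1875 -16.1875]
K = S⁻¹·BᵀPA = [-0.0223 -0.3683; -0.0416 -0.1867]
A−BK = [0.6101 2.0665; 0.9346 3.1701]
AᵀP(A−BK) = [0.0957 0.3286; 0.3286 1.1726]
P' = Q + AᵀP(A−BK) = [2.5957 4.8286; 4.8286 10.1726]
tr(P') = 12.7683


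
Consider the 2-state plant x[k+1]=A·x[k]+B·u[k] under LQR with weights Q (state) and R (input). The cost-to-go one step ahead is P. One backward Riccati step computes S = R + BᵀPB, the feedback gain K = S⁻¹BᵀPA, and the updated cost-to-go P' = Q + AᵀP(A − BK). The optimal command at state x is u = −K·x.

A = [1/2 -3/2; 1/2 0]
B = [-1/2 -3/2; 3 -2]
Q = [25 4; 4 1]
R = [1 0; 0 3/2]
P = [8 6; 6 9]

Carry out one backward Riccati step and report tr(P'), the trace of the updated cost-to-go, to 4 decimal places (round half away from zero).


27.2700

BᵀP = [14.0000 24.0000; -24.0000 -27.0000]
S = R + BᵀPB = [1 0; 0 3/2] + [65.0000 -69.0000; -69.0000 90.0000] = [66.0000 -69.0000; -69.0000 91.5000]
BᵀPA = [19.0000 -21.0000; -25.5000 36.0000]
K = S⁻¹·BᵀPA = [-0.0164 0.4401; -0.2911 0.7254]
A−BK = [0.0552 -0.1919; -0.0329 0.1303]
AᵀP(A−BK) = [0.1397 -0.3662; -0.3662 1.1303]
P' = Q + AᵀP(A−BK) = [25.1397 3.6338; 3.6338 2.1303]
tr(P') = 27.2700


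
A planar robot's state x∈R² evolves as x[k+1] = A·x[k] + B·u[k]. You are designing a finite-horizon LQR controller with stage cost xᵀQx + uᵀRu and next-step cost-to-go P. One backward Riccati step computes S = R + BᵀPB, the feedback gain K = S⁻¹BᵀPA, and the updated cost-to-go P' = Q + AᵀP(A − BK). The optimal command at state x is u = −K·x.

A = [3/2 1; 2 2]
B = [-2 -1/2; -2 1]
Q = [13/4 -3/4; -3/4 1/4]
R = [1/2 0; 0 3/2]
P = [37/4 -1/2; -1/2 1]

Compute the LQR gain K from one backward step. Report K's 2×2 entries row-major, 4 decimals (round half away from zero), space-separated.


-0.7896 -0.5982 0.1754 0.3786

BᵀP = [-17.5000 -1.0000; -5.1250 1.2500]
S = R + BᵀPB = [1/2 0; 0 3/2] + [37.0000 7.7500; 7.7500 3.8125] = [37.5000 7.7500; 7.7500 5.3125]
BᵀPA = [-28.2500 -19.5000; -5.1875 -2.6250]
K = S⁻¹·BᵀPA = [-0.7896 -0.5982; 0.1754 0.3786]
A−BK = [0.0085 -0.0072; 0.2455 0.4249]
AᵀP(A−BK) = [0.4167 0.4386; 0.4386 0.5780]
P' = Q + AᵀP(A−BK) = [3.6667 -0.3114; -0.3114 0.8280]
tr(P') = 4.4947


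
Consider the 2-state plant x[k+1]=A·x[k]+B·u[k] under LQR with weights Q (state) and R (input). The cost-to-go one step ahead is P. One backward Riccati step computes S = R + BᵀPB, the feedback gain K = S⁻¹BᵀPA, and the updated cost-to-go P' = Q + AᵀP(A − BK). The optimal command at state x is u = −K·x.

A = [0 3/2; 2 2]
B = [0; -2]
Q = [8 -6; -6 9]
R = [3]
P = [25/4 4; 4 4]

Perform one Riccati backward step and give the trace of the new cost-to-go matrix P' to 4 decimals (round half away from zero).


BᵀP = [-8.0000 -8.0000]
S = R + BᵀPB = [3] + [16.0000] = [19.0000]
BᵀPA = [-16.0000 -28.0000]
K = S⁻¹·BᵀPA = [-0.8421 -1.4737]
A−BK = [0.0000 1.5000; 0.3158 -0.9474]
AᵀP(A−BK) = [2.5263 4.4211; 4.4211 12.7993]
P' = Q + AᵀP(A−BK) = [10.5263 -1.5789; -1.5789 21.7993]
tr(P') = 32.3257

32.3257


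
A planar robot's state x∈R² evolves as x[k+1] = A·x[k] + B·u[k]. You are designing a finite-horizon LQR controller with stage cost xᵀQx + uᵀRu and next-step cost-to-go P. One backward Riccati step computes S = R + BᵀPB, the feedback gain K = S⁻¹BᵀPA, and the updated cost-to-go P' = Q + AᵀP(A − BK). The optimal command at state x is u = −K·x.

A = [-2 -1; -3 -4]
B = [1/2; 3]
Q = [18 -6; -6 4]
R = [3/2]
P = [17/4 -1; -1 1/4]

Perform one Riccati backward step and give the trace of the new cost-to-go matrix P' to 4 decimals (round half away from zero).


28.9397

BᵀP = [-0.8750 0.2500]
S = R + BᵀPB = [3/2] + [0.3125] = [1.8125]
BᵀPA = [1.0000 -0.1250]
K = S⁻¹·BᵀPA = [0.5517 -0.0690]
A−BK = [-2.2759 -0.9655; -4.6552 -3.7931]
AᵀP(A−BK) = [6.6983 0.5690; 0.5690 0.2414]
P' = Q + AᵀP(A−BK) = [24.6983 -5.4310; -5.4310 4.2414]
tr(P') = 28.9397


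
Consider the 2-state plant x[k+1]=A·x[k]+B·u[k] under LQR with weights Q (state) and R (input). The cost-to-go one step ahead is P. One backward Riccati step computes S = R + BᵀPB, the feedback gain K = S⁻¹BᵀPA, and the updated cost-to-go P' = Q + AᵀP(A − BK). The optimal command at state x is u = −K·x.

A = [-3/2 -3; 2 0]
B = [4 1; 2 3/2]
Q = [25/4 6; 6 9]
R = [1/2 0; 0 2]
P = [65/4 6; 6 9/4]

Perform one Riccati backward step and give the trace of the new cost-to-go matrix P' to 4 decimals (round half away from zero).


15.7018

BᵀP = [77.0000 28.5000; 25.2500 9.3750]
S = R + BᵀPB = [1/2 0; 0 2] + [365.0000 119.7500; 119.7500 39.3125] = [365.5000 119.7500; 119.7500 41.3125]
BᵀPA = [-58.5000 -231.0000; -19.1250 -75.7500]
K = S⁻¹·BᵀPA = [-0.1666 -0.6215; 0.0200 -0.0321]
A−BK = [-0.8536 -0.4819; 2.3032 1.2911]
AᵀP(A−BK) = [0.1985 0.1537; 0.1537 0.2533]
P' = Q + AᵀP(A−BK) = [6.4485 6.1537; 6.1537 9.2533]
tr(P') = 15.7018


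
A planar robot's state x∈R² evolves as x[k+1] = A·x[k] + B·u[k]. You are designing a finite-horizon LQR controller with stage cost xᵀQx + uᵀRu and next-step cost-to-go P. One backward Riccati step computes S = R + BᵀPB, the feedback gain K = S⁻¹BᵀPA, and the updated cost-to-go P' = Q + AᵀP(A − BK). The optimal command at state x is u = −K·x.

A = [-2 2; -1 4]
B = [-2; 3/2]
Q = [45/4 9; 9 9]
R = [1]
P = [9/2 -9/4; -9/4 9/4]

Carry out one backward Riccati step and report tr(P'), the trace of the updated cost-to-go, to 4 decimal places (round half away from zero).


40.7059

BᵀP = [-12.3750 7.8750]
S = R + BᵀPB = [1] + [36.5625] = [37.5625]
BᵀPA = [16.8750 6.7500]
K = S⁻¹·BᵀPA = [0.4493 0.1797]
A−BK = [-1.1015 2.3594; -1.6739 3.7304]
AᵀP(A−BK) = [3.6689 -7.5324; -7.5324 16.7870]
P' = Q + AᵀP(A−BK) = [14.9189 1.4676; 1.4676 25.7870]
tr(P') = 40.7059


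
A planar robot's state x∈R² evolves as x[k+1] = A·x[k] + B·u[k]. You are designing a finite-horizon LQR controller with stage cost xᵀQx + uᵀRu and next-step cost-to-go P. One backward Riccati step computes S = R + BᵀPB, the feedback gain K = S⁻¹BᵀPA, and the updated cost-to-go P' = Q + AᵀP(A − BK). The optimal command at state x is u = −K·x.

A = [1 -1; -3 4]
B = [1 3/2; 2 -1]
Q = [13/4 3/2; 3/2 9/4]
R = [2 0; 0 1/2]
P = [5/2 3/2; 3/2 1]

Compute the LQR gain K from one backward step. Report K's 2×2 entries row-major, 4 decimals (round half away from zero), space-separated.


BᵀP = [5.5000 3.5000; 2.2500 1.2500]
S = R + BᵀPB = [2 0; 0 1/2] + [12.5000 4.7500; 4.7500 2.1250] = [14.5000 4.7500; 4.7500 2.6250]
BᵀPA = [-5.0000 8.5000; -1.5000 2.7500]
K = S⁻¹·BᵀPA = [-0.3871 0.5968; 0.1290 -0.0323]
A−BK = [1.1935 -1.5484; -2.0968 2.7742]
AᵀP(A−BK) = [0.7581 -1.0645; -1.0645 1.5161]
P' = Q + AᵀP(A−BK) = [4.0081 0.4355; 0.4355 3.7661]
tr(P') = 7.7742

-0.3871 0.5968 0.1290 -0.0323


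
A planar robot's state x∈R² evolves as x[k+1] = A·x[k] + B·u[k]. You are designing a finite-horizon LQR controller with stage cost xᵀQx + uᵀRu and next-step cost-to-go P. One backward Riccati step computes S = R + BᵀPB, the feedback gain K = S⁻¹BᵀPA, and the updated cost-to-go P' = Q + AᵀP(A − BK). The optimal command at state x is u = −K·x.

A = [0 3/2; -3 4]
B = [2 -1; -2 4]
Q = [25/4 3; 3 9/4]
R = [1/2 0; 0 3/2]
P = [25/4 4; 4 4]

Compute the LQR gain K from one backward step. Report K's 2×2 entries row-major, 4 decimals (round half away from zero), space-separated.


BᵀP = [4.5000 0.0000; 9.7500 12.0000]
S = R + BᵀPB = [1/2 0; 0 3/2] + [9.0000 -4.5000; -4.5000 38.2500] = [9.5000 -4.5000; -4.5000 39.7500]
BᵀPA = [0.0000 6.7500; -36.0000 62.6250]
K = S⁻¹·BᵀPA = [-0.4533 1.5393; -0.9570 1.7497]
A−BK = [-0.0504 0.1710; -0.0787 0.0797]
AᵀP(A−BK) = [1.5488 -3.0094; -3.0094 6.0946]
P' = Q + AᵀP(A−BK) = [7.7988 -0.0094; -0.0094 8.3446]
tr(P') = 16.1434

-0.4533 1.5393 -0.9570 1.7497


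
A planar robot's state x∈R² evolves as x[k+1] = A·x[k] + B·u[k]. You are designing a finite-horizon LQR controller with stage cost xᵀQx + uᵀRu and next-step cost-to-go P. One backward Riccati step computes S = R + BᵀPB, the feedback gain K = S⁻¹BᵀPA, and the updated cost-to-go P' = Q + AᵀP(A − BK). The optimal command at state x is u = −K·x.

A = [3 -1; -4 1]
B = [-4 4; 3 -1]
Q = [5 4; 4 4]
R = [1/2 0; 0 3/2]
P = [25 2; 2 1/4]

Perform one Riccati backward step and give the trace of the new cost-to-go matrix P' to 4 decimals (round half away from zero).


BᵀP = [-94.0000 -7.2500; 98.0000 7.7500]
S = R + BᵀPB = [1/2 0; 0 3/2] + [354.2500 -368.7500; -368.7500 384.2500] = [354.7500 -368.7500; -368.7500 385.7500]
BᵀPA = [-253.0000 86.7500; 263.0000 -90.2500]
K = S⁻¹·BᵀPA = [-0.7066 0.2121; 0.0063 -0.0312]
A−BK = [0.1483 -0.0268; -1.8739 0.3326]
AᵀP(A−BK) = [0.5658 -0.1313; -0.1313 0.0339]
P' = Q + AᵀP(A−BK) = [5.5658 3.8687; 3.8687 4.0339]
tr(P') = 9.5997

9.5997


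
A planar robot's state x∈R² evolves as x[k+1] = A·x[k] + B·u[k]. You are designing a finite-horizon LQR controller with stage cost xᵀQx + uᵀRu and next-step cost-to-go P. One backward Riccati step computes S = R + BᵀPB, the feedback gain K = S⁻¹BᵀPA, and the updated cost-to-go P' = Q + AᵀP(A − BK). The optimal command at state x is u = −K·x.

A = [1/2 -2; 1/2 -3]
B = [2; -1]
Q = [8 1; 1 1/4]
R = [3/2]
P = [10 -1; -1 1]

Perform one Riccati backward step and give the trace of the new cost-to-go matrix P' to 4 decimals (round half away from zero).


BᵀP = [21.0000 -3.0000]
S = R + BᵀPB = [3/2] + [45.0000] = [46.5000]
BᵀPA = [9.0000 -33.0000]
K = S⁻¹·BᵀPA = [0.1935 -0.7097]
A−BK = [0.1129 -0.5806; 0.6935 -3.7097]
AᵀP(A−BK) = [0.5081 -2.6129; -2.6129 13.5806]
P' = Q + AᵀP(A−BK) = [8.5081 -1.6129; -1.6129 13.8306]
tr(P') = 22.3387

22.3387


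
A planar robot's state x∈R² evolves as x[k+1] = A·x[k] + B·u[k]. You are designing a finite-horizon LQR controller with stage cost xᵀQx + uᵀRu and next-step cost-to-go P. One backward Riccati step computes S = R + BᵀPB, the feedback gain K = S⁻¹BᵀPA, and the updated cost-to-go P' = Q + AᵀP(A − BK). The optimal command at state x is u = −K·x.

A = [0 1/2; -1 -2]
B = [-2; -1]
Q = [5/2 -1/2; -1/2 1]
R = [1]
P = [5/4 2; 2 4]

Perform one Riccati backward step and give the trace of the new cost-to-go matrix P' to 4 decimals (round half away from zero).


5.7535

BᵀP = [-4.5000 -8.0000]
S = R + BᵀPB = [1] + [17.0000] = [18.0000]
BᵀPA = [8.0000 13.7500]
K = S⁻¹·BᵀPA = [0.4444 0.7639]
A−BK = [0.8889 2.0278; -0.5556 -1.2361]
AᵀP(A−BK) = [0.4444 0.8889; 0.8889 1.8090]
P' = Q + AᵀP(A−BK) = [2.9444 0.3889; 0.3889 2.8090]
tr(P') = 5.7535


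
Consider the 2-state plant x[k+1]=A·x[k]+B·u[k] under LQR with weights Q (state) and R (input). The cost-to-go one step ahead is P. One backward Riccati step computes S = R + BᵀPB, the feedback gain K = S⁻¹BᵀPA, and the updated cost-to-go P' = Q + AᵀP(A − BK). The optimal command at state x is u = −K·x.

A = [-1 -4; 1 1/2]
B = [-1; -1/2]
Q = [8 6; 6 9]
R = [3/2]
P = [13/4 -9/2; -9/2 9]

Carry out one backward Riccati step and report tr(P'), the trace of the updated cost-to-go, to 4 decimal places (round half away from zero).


BᵀP = [-1.0000 0.0000]
S = R + BᵀPB = [3/2] + [1.0000] = [2.5000]
BᵀPA = [1.0000 4.0000]
K = S⁻¹·BᵀPA = [0.4000 1.6000]
A−BK = [-0.6000 -2.4000; 1.2000 1.3000]
AᵀP(A−BK) = [20.8500 36.1500; 36.1500 65.8500]
P' = Q + AᵀP(A−BK) = [28.8500 42.1500; 42.1500 74.8500]
tr(P') = 103.7000

103.7000


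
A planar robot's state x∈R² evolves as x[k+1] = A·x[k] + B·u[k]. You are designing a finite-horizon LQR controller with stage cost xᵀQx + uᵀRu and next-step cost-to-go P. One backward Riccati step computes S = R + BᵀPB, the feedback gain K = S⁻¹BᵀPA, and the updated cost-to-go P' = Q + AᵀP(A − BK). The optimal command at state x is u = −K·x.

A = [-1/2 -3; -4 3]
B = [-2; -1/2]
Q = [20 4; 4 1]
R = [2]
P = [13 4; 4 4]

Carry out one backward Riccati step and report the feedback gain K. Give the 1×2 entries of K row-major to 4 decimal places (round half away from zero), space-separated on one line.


0.8571 0.8571

BᵀP = [-28.0000 -10.0000]
S = R + BᵀPB = [2] + [61.0000] = [63.0000]
BᵀPA = [54.0000 54.0000]
K = S⁻¹·BᵀPA = [0.8571 0.8571]
A−BK = [1.2143 -1.2857; -3.5714 3.4286]
AᵀP(A−BK) = [36.9643 -32.7857; -32.7857 34.7143]
P' = Q + AᵀP(A−BK) = [56.9643 -28.7857; -28.7857 35.7143]
tr(P') = 92.6786


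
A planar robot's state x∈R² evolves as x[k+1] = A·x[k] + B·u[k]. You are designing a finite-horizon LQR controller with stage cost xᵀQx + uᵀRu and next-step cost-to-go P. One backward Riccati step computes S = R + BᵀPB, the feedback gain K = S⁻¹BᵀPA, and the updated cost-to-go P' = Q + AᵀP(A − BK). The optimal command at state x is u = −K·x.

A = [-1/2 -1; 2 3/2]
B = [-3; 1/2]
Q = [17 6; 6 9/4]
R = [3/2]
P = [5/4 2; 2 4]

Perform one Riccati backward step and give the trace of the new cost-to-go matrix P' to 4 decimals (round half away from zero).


28.7863

BᵀP = [-2.7500 -4.0000]
S = R + BᵀPB = [3/2] + [6.2500] = [7.7500]
BᵀPA = [-6.6250 -3.2500]
K = S⁻¹·BᵀPA = [-0.8548 -0.4194]
A−BK = [-3.0645 -2.2581; 2.4274 1.7097]
AᵀP(A−BK) = [6.6492 4.3468; 4.3468 2.8871]
P' = Q + AᵀP(A−BK) = [23.6492 10.3468; 10.3468 5.1371]
tr(P') = 28.7863


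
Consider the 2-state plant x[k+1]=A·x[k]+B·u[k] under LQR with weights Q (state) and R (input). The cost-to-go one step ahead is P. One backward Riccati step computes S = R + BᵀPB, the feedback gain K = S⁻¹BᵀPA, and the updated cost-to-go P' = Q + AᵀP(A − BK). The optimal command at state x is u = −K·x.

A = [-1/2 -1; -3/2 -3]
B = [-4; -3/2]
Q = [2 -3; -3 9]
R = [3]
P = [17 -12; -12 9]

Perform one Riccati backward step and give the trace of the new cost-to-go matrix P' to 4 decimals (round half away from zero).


BᵀP = [-50.0000 34.5000]
S = R + BᵀPB = [3] + [148.2500] = [151.2500]
BᵀPA = [-26.7500 -53.5000]
K = S⁻¹·BᵀPA = [-0.1769 -0.3537]
A−BK = [-1.2074 -2.4149; -1.7653 -3.5306]
AᵀP(A−BK) = [1.7690 3.5380; 3.5380 7.0760]
P' = Q + AᵀP(A−BK) = [3.7690 0.5380; 0.5380 16.0760]
tr(P') = 19.8450

19.8450


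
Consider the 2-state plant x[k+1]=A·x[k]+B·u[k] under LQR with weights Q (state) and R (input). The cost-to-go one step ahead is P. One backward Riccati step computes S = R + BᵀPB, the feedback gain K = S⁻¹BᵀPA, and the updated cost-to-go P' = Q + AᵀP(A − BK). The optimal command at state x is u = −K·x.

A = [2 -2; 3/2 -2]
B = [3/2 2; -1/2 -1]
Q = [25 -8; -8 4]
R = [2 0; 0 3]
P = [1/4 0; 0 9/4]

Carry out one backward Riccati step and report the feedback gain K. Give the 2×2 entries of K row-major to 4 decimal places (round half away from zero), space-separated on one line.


BᵀP = [0.3750 -1.1250; 0.5000 -2.2500]
S = R + BᵀPB = [2 0; 0 3] + [1.1250 1.8750; 1.8750 3.2500] = [3.1250 1.8750; 1.8750 6.2500]
BᵀPA = [-0.9375 1.5000; -2.3750 3.5000]
K = S⁻¹·BᵀPA = [-0.0878 0.1756; -0.3537 0.5073]
A−BK = [2.8390 -3.2780; 1.1024 -1.4049]
AᵀP(A−BK) = [5.1402 -6.3805; -6.3805 7.9610]
P' = Q + AᵀP(A−BK) = [30.1402 -14.3805; -14.3805 11.9610]
tr(P') = 42.1012

-0.0878 0.1756 -0.3537 0.5073
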